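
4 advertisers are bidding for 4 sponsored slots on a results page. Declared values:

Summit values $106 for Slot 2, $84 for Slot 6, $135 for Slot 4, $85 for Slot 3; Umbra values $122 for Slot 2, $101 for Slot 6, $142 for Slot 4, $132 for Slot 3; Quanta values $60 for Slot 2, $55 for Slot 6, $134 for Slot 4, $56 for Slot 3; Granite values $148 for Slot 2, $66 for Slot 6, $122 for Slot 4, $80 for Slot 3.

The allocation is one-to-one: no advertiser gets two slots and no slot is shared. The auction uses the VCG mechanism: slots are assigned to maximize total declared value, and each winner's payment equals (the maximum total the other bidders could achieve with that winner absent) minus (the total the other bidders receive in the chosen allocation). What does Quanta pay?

Quanta pays $51.

Efficient allocation: Summit→Slot 6 ($84), Umbra→Slot 3 ($132), Quanta→Slot 4 ($134), Granite→Slot 2 ($148); total welfare W = $498.
Quanta receives Slot 4 at value $134, so the others get W − 134 = $364.
Without Quanta: best allocation of the remaining 3 bidders over all 4 slots is Summit→Slot 4 ($135), Umbra→Slot 3 ($132), Granite→Slot 2 ($148), total $415.
VCG payment = (others' best without Quanta) − (others' welfare with Quanta) = 415 − 364 = $51.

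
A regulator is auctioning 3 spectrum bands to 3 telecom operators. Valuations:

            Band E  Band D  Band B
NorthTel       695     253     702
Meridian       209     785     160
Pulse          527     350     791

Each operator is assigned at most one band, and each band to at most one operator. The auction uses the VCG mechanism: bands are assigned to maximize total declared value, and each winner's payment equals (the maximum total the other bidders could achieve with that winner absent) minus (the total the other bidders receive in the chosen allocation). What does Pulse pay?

Efficient allocation: NorthTel→Band E ($695M), Meridian→Band D ($785M), Pulse→Band B ($791M); total welfare W = $2271M.
Pulse receives Band B at value $791M, so the others get W − 791 = $1480M.
Without Pulse: best allocation of the remaining 2 bidders over all 3 bands is NorthTel→Band B ($702M), Meridian→Band D ($785M), total $1487M.
VCG payment = (others' best without Pulse) − (others' welfare with Pulse) = 1487 − 1480 = $7M.

Pulse pays $7M.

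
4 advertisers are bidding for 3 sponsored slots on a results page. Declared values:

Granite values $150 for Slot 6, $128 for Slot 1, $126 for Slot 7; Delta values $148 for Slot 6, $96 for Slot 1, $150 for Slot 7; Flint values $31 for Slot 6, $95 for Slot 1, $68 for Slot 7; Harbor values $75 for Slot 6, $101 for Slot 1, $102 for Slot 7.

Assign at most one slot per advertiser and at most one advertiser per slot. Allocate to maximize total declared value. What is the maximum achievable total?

Max total: $401

This is a one-to-one assignment (maximum-weight bipartite matching).
Optimal: Granite→Slot 6 ($150), Harbor→Slot 1 ($101), Delta→Slot 7 ($150) — total 150+101+150 = $401.
Row-greedy (each advertiser in turn takes its best remaining slot) gives $395, worse by 6.
Next-best assignment: Granite→Slot 6, Flint→Slot 1, Delta→Slot 7 = $395.
Swapping Harbor↔Granite (Harbor→Slot 6 $75, Granite→Slot 1 $128) loses 48.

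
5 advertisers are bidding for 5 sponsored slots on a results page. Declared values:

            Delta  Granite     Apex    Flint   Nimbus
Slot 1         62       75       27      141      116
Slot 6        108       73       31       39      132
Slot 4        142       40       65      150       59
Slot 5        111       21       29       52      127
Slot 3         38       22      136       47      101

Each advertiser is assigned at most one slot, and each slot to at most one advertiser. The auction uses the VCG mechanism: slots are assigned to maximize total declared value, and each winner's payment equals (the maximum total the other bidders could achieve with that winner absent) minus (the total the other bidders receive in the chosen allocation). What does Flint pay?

Efficient allocation: Delta→Slot 4 ($142), Granite→Slot 6 ($73), Apex→Slot 3 ($136), Flint→Slot 1 ($141), Nimbus→Slot 5 ($127); total welfare W = $619.
Flint receives Slot 1 at value $141, so the others get W − 141 = $478.
Without Flint: best allocation of the remaining 4 bidders over all 5 slots is Delta→Slot 4 ($142), Granite→Slot 1 ($75), Apex→Slot 3 ($136), Nimbus→Slot 6 ($132), total $485.
VCG payment = (others' best without Flint) − (others' welfare with Flint) = 485 − 478 = $7.

Flint pays $7.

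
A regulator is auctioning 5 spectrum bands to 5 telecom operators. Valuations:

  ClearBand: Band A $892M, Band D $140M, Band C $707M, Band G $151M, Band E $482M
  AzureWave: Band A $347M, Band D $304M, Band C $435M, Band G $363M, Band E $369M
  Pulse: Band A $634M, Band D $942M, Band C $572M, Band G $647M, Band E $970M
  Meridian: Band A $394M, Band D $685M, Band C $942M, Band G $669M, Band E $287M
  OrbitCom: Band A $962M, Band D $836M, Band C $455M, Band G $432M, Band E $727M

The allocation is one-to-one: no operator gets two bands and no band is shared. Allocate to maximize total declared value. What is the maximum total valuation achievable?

Optimal: ClearBand→Band A ($892M), AzureWave→Band G ($363M), Pulse→Band E ($970M), Meridian→Band C ($942M), OrbitCom→Band D ($836M) — total 892+363+970+942+836 = $4003M.

Max total: $4003M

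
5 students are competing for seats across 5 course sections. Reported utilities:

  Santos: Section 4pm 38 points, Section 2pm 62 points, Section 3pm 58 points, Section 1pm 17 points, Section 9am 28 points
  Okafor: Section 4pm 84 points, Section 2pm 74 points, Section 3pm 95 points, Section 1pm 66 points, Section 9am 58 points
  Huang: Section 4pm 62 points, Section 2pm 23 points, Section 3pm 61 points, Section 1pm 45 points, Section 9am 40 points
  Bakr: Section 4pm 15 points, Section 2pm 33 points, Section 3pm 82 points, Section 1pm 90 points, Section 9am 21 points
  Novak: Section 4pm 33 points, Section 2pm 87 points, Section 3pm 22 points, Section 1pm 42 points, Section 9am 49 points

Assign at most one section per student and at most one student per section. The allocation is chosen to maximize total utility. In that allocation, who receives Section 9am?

Santos receives Section 9am.

This is the linear assignment problem.
Optimal: Santos→Section 9am (28 points), Okafor→Section 3pm (95 points), Huang→Section 4pm (62 points), Bakr→Section 1pm (90 points), Novak→Section 2pm (87 points) — total 28+95+62+90+87 = 362 points.
Column-greedy (each section in turn goes to its best remaining student) gives 326 points, worse by 36.
No other one-to-one assignment exceeds 362 points.
Santos's own top section is Section 2pm (62 points), but forcing Santos→Section 2pm and reassigning the rest optimally gives only 358 points — worse by 4.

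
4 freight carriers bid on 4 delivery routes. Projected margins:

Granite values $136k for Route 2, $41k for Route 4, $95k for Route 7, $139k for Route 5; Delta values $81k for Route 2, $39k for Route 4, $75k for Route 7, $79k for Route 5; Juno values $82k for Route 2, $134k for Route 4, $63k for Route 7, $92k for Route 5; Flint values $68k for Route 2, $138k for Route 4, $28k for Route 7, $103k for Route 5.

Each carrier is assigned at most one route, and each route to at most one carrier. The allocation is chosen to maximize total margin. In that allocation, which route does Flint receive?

Optimal: Granite→Route 2 ($136k), Delta→Route 7 ($75k), Juno→Route 4 ($134k), Flint→Route 5 ($103k) — total 136+75+134+103 = $448k.
Row-greedy (each carrier in turn takes its best remaining route) gives $382k, worse by 66.
Next-best assignment: Granite→Route 2, Delta→Route 7, Juno→Route 5, Flint→Route 4 = $441k.
Swapping Granite↔Flint (Granite→Route 5 $139k, Flint→Route 2 $68k) loses 32.
No other one-to-one assignment exceeds $448k.
Flint's own top route is Route 4 ($138k), but forcing Flint→Route 4 and reassigning the rest optimally gives only $441k — worse by 7.

Flint receives Route 5.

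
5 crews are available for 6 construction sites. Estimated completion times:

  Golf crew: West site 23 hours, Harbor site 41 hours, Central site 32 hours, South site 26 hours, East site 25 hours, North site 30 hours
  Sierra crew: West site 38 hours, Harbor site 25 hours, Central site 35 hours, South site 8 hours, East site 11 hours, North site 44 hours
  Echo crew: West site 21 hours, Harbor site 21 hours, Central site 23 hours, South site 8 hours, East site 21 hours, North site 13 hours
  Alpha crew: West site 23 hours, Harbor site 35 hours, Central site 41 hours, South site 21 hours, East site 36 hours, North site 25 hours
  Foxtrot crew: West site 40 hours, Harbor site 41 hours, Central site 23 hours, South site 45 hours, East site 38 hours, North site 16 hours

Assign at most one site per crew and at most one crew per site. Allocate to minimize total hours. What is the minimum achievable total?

Minimum total: 90 hours

This is the linear assignment problem.
Optimal: Golf crew→West site (23 hours), Sierra crew→East site (11 hours), Echo crew→South site (8 hours), Alpha crew→North site (25 hours), Foxtrot crew→Central site (23 hours) — total 23+11+8+25+23 = 90 hours.
Row-greedy (each crew in turn takes its cheapest remaining site) gives 102 hours, worse by 12.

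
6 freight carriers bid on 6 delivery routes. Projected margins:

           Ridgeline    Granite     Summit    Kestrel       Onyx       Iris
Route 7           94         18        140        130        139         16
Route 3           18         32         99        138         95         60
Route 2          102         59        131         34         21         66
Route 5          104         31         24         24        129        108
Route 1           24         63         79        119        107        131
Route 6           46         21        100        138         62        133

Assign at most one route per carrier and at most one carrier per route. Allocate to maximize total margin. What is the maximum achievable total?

Max total: $708k

Treat this as an assignment problem: match each carrier to one route.
Optimal: Ridgeline→Route 5 ($104k), Granite→Route 1 ($63k), Summit→Route 2 ($131k), Kestrel→Route 3 ($138k), Onyx→Route 7 ($139k), Iris→Route 6 ($133k) — total 104+63+131+138+139+133 = $708k.
Column-greedy (each route in turn goes to its best remaining carrier) gives $661k, worse by 47.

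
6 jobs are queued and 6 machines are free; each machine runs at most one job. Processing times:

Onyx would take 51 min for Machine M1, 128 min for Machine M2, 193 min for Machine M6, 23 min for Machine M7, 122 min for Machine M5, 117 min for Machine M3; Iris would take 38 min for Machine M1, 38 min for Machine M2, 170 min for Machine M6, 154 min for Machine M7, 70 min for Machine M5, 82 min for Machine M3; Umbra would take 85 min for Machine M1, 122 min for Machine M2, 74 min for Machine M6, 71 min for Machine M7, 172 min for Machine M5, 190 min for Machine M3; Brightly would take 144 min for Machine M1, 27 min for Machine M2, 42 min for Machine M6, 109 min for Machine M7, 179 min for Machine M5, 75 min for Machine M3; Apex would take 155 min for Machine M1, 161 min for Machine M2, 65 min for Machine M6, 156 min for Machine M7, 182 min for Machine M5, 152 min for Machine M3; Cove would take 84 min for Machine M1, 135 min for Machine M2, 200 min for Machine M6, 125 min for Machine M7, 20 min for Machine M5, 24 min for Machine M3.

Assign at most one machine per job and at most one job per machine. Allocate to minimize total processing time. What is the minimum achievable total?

Optimal: Onyx→Machine M7 (23 min), Iris→Machine M5 (70 min), Umbra→Machine M1 (85 min), Brightly→Machine M2 (27 min), Apex→Machine M6 (65 min), Cove→Machine M3 (24 min) — total 23+70+85+27+65+24 = 294 min.
Column-greedy (each machine in turn goes to its cheapest remaining job) gives 363 min, worse by 69.
Next-best assignment: Onyx→Machine M7, Iris→Machine M3, Umbra→Machine M1, Brightly→Machine M2, Apex→Machine M6, Cove→Machine M5 = 302 min.
No other one-to-one assignment undercuts 294 min.

Minimum total: 294 min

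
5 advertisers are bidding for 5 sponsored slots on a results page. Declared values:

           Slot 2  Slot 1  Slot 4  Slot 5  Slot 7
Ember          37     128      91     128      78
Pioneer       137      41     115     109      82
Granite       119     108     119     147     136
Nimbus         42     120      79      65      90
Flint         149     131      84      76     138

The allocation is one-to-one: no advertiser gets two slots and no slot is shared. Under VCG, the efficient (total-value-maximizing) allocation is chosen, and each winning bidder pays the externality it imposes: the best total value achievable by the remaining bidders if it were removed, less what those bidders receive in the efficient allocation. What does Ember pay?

Ember pays $22.

Efficient allocation: Ember→Slot 5 ($128), Pioneer→Slot 4 ($115), Granite→Slot 7 ($136), Nimbus→Slot 1 ($120), Flint→Slot 2 ($149); total welfare W = $648.
Ember receives Slot 5 at value $128, so the others get W − 128 = $520.
Without Ember: best allocation of the remaining 4 bidders over all 5 slots is Pioneer→Slot 2 ($137), Granite→Slot 5 ($147), Nimbus→Slot 1 ($120), Flint→Slot 7 ($138), total $542.
VCG payment = (others' best without Ember) − (others' welfare with Ember) = 542 − 520 = $22.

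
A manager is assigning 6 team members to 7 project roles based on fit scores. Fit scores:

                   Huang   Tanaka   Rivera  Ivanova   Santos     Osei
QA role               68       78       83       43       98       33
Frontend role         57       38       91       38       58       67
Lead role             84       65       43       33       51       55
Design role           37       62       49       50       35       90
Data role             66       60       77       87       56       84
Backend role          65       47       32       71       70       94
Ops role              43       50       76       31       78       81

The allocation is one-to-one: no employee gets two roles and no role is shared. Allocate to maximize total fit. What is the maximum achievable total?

Treat this as an assignment problem: match each employee to one role.
Optimal: Huang→Lead role (84 pts), Tanaka→Design role (62 pts), Rivera→Frontend role (91 pts), Ivanova→Data role (87 pts), Santos→QA role (98 pts), Osei→Backend role (94 pts) — total 84+62+91+87+98+94 = 516 pts.
Row-greedy (each employee in turn takes its best remaining role) gives 512 pts, worse by 4.
Next-best assignment: Huang→Lead role, Tanaka→QA role, Rivera→Frontend role, Ivanova→Data role, Santos→Ops role, Osei→Backend role = 512 pts.
Swapping Ivanova↔Santos (Ivanova→QA role 43 pts, Santos→Data role 56 pts) loses 86.
No other one-to-one assignment exceeds 516 pts.

Max total: 516 pts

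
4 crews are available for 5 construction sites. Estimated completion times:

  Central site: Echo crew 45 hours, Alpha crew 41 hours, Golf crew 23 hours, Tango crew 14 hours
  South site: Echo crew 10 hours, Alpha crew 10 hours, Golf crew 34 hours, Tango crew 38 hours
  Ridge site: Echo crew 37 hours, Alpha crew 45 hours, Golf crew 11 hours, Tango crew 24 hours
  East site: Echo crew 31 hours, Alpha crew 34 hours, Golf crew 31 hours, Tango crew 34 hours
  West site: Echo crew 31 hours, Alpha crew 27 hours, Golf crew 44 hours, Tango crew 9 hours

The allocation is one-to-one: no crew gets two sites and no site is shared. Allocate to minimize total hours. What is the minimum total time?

Treat this as an assignment problem: match each crew to one site.
Optimal: Echo crew→East site (31 hours), Alpha crew→South site (10 hours), Golf crew→Ridge site (11 hours), Tango crew→West site (9 hours) — total 31+10+11+9 = 61 hours.
Row-greedy (each crew in turn takes its cheapest remaining site) gives 62 hours, worse by 1.
Next-best assignment: Echo crew→South site, Alpha crew→West site, Golf crew→Ridge site, Tango crew→Central site = 62 hours.
No other one-to-one assignment undercuts 61 hours.

Min total: 61 hours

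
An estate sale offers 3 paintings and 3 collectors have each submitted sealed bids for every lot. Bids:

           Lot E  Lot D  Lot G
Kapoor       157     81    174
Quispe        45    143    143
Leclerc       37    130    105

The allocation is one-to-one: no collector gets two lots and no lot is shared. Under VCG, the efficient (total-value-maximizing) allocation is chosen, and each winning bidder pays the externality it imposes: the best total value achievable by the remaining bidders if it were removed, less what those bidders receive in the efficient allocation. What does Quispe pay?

Efficient allocation: Kapoor→Lot E ($157), Quispe→Lot G ($143), Leclerc→Lot D ($130); total welfare W = $430.
Quispe receives Lot G at value $143, so the others get W − 143 = $287.
Without Quispe: best allocation of the remaining 2 bidders over all 3 lots is Kapoor→Lot G ($174), Leclerc→Lot D ($130), total $304.
VCG payment = (others' best without Quispe) − (others' welfare with Quispe) = 304 − 287 = $17.

Quispe pays $17.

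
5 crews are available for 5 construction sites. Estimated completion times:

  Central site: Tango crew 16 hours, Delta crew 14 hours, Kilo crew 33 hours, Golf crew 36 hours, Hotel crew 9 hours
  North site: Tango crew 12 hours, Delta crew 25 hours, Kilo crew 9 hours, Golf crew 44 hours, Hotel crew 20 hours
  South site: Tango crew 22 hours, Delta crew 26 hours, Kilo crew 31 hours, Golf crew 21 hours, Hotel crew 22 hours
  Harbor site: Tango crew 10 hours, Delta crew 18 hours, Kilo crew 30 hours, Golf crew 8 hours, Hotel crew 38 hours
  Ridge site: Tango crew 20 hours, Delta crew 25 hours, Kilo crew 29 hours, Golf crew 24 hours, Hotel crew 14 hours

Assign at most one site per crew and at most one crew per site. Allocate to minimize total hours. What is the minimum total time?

Minimum total: 67 hours

Optimal: Tango crew→South site (22 hours), Delta crew→Central site (14 hours), Kilo crew→North site (9 hours), Golf crew→Harbor site (8 hours), Hotel crew→Ridge site (14 hours) — total 22+14+9+8+14 = 67 hours.
Row-greedy (each crew in turn takes its cheapest remaining site) gives 68 hours, worse by 1.
Next-best assignment: Tango crew→Harbor site, Delta crew→Central site, Kilo crew→North site, Golf crew→South site, Hotel crew→Ridge site = 68 hours.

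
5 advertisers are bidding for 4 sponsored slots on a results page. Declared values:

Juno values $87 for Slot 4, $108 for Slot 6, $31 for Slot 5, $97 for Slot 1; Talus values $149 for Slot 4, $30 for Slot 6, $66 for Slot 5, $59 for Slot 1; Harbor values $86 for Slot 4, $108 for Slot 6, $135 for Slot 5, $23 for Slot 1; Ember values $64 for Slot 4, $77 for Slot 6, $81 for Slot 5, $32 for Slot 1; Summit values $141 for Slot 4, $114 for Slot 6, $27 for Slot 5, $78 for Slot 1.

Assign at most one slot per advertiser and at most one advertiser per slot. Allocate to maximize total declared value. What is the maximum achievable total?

Max total: $495

Optimal: Talus→Slot 4 ($149), Summit→Slot 6 ($114), Harbor→Slot 5 ($135), Juno→Slot 1 ($97) — total 149+114+135+97 = $495.
Row-greedy (each advertiser in turn takes its best remaining slot) gives $424, worse by 71.
Next-best assignment: Talus→Slot 4, Juno→Slot 6, Harbor→Slot 5, Summit→Slot 1 = $470.
Swapping Summit↔Juno (Summit→Slot 1 $78, Juno→Slot 6 $108) loses 25.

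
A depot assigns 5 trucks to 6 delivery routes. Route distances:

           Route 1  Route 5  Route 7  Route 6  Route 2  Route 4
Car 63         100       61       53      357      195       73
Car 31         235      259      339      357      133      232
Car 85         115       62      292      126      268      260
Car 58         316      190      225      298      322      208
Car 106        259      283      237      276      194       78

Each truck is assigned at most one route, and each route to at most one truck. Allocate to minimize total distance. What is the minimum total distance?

This is the linear assignment problem.
Optimal: Car 63→Route 7 (53 km), Car 31→Route 2 (133 km), Car 85→Route 1 (115 km), Car 58→Route 5 (190 km), Car 106→Route 4 (78 km) — total 53+133+115+190+78 = 569 km.
Row-greedy (each truck in turn takes its cheapest remaining route) gives 715 km, worse by 146.

Min total: 569 km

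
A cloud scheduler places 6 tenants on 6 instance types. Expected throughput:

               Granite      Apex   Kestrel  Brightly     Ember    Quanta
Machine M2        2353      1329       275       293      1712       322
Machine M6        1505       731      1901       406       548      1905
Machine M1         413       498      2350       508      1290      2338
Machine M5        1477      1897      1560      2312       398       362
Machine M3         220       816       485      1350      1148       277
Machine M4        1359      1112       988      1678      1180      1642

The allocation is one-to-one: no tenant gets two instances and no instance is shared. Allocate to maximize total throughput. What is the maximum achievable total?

Optimal: Granite→Machine M2 (2353 ops/s), Apex→Machine M5 (1897 ops/s), Kestrel→Machine M1 (2350 ops/s), Brightly→Machine M4 (1678 ops/s), Ember→Machine M3 (1148 ops/s), Quanta→Machine M6 (1905 ops/s) — total 2353+1897+2350+1678+1148+1905 = 11331 ops/s.
Max-entry greedy (repeatedly take the single best remaining cell) gives 10916 ops/s, worse by 415.

Maximum total: 11331 ops/s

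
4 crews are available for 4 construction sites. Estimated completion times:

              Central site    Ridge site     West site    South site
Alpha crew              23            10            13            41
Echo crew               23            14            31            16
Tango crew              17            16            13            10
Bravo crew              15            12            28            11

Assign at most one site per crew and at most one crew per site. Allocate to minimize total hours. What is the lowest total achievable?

Optimal: Alpha crew→West site (13 hours), Echo crew→Ridge site (14 hours), Tango crew→South site (10 hours), Bravo crew→Central site (15 hours) — total 13+14+10+15 = 52 hours.
Row-greedy (each crew in turn takes its cheapest remaining site) gives 54 hours, worse by 2.
Swapping Tango crew↔Bravo crew (Tango crew→Central site 17 hours, Bravo crew→South site 11 hours) adds 3.

Minimum total: 52 hours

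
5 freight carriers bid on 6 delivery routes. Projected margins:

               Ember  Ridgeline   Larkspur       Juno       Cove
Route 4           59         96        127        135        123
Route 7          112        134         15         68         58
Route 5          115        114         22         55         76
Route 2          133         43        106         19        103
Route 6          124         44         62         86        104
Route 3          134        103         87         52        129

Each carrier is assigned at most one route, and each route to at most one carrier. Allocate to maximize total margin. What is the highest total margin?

Maximum total: $628k

Optimal: Ember→Route 6 ($124k), Ridgeline→Route 7 ($134k), Larkspur→Route 2 ($106k), Juno→Route 4 ($135k), Cove→Route 3 ($129k) — total 124+134+106+135+129 = $628k.
Max-entry greedy (repeatedly take the single best remaining cell) gives $613k, worse by 15.
Next-best assignment: Ember→Route 5, Ridgeline→Route 7, Larkspur→Route 2, Juno→Route 4, Cove→Route 3 = $619k.
Every other assignment is strictly worse.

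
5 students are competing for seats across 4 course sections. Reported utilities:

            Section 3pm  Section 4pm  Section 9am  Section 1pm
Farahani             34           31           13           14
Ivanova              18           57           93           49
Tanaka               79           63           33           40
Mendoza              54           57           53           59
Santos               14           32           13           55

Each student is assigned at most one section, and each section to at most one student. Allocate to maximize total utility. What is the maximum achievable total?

Optimal: Tanaka→Section 3pm (79 points), Mendoza→Section 4pm (57 points), Ivanova→Section 9am (93 points), Santos→Section 1pm (55 points) — total 79+57+93+55 = 284 points.
Column-greedy (each section in turn goes to its best remaining student) gives 244 points, worse by 40.
Next-best assignment: Mendoza→Section 3pm, Tanaka→Section 4pm, Ivanova→Section 9am, Santos→Section 1pm = 265 points.
No other one-to-one assignment exceeds 284 points.

Max total: 284 points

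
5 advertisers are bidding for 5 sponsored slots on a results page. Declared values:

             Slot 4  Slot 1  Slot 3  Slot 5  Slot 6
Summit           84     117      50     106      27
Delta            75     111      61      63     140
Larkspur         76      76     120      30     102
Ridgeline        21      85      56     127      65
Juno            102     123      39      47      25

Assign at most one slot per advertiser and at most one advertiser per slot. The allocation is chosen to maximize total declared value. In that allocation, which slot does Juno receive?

This is a one-to-one assignment (maximum-weight bipartite matching).
Optimal: Summit→Slot 1 ($117), Delta→Slot 6 ($140), Larkspur→Slot 3 ($120), Ridgeline→Slot 5 ($127), Juno→Slot 4 ($102) — total 117+140+120+127+102 = $606.
Max-entry greedy (repeatedly take the single best remaining cell) gives $594, worse by 12.
Swapping Delta↔Summit (Delta→Slot 1 $111, Summit→Slot 6 $27) loses 119.
Checked against all permutations: $606 is optimal.
Juno's own top slot is Slot 1 ($123), but forcing Juno→Slot 1 and reassigning the rest optimally gives only $594 — worse by 12.

Juno receives Slot 4.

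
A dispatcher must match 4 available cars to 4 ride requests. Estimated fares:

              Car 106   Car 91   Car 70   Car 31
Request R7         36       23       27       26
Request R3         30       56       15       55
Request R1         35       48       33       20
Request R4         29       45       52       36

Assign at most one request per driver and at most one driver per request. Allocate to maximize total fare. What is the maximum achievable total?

This is the linear assignment problem.
Optimal: Car 106→Request R7 ($36), Car 91→Request R1 ($48), Car 70→Request R4 ($52), Car 31→Request R3 ($55) — total 36+48+52+55 = $191.
Next-best assignment: Car 106→Request R7, Car 91→Request R4, Car 70→Request R1, Car 31→Request R3 = $169.
Checked against all permutations: $191 is optimal.

Maximum total: $191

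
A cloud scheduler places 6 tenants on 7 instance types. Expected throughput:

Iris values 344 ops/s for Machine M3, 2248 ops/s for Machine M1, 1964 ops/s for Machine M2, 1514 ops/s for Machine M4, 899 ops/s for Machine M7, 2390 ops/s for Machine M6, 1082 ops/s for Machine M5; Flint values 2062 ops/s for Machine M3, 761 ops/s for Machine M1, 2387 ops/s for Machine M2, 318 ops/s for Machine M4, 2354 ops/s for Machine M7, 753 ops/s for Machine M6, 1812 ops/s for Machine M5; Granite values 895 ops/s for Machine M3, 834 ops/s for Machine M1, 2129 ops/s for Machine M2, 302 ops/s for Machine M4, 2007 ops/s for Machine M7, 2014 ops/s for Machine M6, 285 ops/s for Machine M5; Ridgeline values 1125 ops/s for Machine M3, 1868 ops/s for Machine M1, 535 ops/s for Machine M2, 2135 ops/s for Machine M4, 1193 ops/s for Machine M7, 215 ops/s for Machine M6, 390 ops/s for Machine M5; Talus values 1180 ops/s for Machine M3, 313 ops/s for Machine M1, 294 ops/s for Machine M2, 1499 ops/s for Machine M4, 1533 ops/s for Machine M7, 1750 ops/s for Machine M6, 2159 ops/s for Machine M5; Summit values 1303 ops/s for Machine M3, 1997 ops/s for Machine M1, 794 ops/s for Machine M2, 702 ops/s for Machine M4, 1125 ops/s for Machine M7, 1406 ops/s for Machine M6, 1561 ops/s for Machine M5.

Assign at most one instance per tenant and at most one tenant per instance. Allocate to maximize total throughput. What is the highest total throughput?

Maximum total: 13164 ops/s

Optimal: Iris→Machine M6 (2390 ops/s), Flint→Machine M7 (2354 ops/s), Granite→Machine M2 (2129 ops/s), Ridgeline→Machine M4 (2135 ops/s), Talus→Machine M5 (2159 ops/s), Summit→Machine M1 (1997 ops/s) — total 2390+2354+2129+2135+2159+1997 = 13164 ops/s.
Row-greedy (each tenant in turn takes its best remaining instance) gives 13075 ops/s, worse by 89.
Checked against all permutations: 13164 ops/s is optimal.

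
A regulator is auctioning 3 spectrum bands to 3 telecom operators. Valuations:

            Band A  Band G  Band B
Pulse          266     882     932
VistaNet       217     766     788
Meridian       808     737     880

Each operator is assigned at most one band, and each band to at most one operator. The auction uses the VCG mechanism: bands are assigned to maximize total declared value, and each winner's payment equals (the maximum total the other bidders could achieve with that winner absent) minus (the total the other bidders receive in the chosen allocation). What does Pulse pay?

Pulse pays $72M.

Efficient allocation: Pulse→Band B ($932M), VistaNet→Band G ($766M), Meridian→Band A ($808M); total welfare W = $2506M.
Pulse receives Band B at value $932M, so the others get W − 932 = $1574M.
Without Pulse: best allocation of the remaining 2 bidders over all 3 bands is VistaNet→Band G ($766M), Meridian→Band B ($880M), total $1646M.
VCG payment = (others' best without Pulse) − (others' welfare with Pulse) = 1646 − 1574 = $72M.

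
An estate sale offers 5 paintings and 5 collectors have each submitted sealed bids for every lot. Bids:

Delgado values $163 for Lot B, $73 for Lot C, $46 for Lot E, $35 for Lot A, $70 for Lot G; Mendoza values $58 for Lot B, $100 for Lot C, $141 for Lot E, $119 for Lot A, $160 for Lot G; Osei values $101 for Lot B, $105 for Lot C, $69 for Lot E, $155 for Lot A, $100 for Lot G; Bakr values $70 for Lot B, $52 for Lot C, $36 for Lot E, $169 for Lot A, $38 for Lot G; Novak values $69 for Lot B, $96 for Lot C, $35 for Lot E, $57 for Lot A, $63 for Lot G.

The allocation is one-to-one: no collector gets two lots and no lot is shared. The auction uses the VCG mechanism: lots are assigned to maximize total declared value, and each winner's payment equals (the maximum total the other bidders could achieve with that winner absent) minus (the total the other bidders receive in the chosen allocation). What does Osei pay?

Osei pays $19.

Efficient allocation: Delgado→Lot B ($163), Mendoza→Lot E ($141), Osei→Lot G ($100), Bakr→Lot A ($169), Novak→Lot C ($96); total welfare W = $669.
Osei receives Lot G at value $100, so the others get W − 100 = $569.
Without Osei: best allocation of the remaining 4 bidders over all 5 lots is Delgado→Lot B ($163), Mendoza→Lot G ($160), Bakr→Lot A ($169), Novak→Lot C ($96), total $588.
VCG payment = (others' best without Osei) − (others' welfare with Osei) = 588 − 569 = $19.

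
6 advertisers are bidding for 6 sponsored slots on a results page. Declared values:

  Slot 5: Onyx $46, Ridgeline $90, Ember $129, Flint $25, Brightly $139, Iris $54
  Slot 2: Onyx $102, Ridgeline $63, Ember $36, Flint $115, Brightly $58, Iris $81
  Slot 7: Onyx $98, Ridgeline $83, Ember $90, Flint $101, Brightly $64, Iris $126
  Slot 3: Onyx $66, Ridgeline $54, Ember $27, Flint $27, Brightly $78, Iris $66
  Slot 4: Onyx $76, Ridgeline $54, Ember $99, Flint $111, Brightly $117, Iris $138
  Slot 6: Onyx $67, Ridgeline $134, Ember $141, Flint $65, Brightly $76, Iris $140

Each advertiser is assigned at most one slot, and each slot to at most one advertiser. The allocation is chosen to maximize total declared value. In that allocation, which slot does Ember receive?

Optimal: Onyx→Slot 7 ($98), Ridgeline→Slot 6 ($134), Ember→Slot 5 ($129), Flint→Slot 2 ($115), Brightly→Slot 3 ($78), Iris→Slot 4 ($138) — total 98+134+129+115+78+138 = $692.
Max-entry greedy (repeatedly take the single best remaining cell) gives $685, worse by 7.
Swapping Ridgeline↔Iris (Ridgeline→Slot 4 $54, Iris→Slot 6 $140) loses 78.
Ember's own top slot is Slot 6 ($141), but forcing Ember→Slot 6 and reassigning the rest optimally gives only $685 — worse by 7.

Ember receives Slot 5.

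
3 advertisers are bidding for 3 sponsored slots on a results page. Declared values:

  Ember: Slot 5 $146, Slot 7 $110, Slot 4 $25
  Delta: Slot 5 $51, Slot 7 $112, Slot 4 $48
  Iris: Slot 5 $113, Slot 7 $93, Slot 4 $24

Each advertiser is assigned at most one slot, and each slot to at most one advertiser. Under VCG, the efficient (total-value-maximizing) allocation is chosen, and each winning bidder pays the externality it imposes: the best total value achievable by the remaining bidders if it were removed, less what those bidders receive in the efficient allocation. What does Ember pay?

Efficient allocation: Ember→Slot 5 ($146), Delta→Slot 4 ($48), Iris→Slot 7 ($93); total welfare W = $287.
Ember receives Slot 5 at value $146, so the others get W − 146 = $141.
Without Ember: best allocation of the remaining 2 bidders over all 3 slots is Delta→Slot 7 ($112), Iris→Slot 5 ($113), total $225.
VCG payment = (others' best without Ember) − (others' welfare with Ember) = 225 − 141 = $84.

Ember pays $84.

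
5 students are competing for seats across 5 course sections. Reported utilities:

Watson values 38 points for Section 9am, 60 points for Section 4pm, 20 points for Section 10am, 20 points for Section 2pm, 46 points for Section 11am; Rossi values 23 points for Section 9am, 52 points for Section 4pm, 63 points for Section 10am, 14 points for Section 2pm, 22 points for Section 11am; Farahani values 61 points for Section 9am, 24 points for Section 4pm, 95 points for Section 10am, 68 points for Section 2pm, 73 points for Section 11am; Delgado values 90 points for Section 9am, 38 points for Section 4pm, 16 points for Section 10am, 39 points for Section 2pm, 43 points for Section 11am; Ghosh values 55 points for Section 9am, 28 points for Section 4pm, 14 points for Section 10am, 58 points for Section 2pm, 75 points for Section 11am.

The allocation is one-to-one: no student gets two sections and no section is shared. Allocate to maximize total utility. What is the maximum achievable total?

Maximum total: 356 points

Optimal: Watson→Section 4pm (60 points), Rossi→Section 10am (63 points), Farahani→Section 2pm (68 points), Delgado→Section 9am (90 points), Ghosh→Section 11am (75 points) — total 60+63+68+90+75 = 356 points.
Column-greedy (each section in turn goes to its best remaining student) gives 325 points, worse by 31.
Every other assignment is strictly worse.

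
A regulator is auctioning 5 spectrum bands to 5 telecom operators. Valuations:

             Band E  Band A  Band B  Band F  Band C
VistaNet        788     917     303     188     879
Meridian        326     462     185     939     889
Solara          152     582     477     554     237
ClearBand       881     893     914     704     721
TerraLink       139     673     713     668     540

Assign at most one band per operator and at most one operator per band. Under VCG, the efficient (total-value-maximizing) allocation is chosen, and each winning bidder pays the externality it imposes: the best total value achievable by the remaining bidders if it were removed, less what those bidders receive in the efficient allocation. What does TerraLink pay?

Efficient allocation: VistaNet→Band C ($879M), Meridian→Band F ($939M), Solara→Band A ($582M), ClearBand→Band E ($881M), TerraLink→Band B ($713M); total welfare W = $3994M.
TerraLink receives Band B at value $713M, so the others get W − 713 = $3281M.
Without TerraLink: best allocation of the remaining 4 bidders over all 5 bands is VistaNet→Band C ($879M), Meridian→Band F ($939M), Solara→Band A ($582M), ClearBand→Band B ($914M), total $3314M.
VCG payment = (others' best without TerraLink) − (others' welfare with TerraLink) = 3314 − 3281 = $33M.

TerraLink pays $33M.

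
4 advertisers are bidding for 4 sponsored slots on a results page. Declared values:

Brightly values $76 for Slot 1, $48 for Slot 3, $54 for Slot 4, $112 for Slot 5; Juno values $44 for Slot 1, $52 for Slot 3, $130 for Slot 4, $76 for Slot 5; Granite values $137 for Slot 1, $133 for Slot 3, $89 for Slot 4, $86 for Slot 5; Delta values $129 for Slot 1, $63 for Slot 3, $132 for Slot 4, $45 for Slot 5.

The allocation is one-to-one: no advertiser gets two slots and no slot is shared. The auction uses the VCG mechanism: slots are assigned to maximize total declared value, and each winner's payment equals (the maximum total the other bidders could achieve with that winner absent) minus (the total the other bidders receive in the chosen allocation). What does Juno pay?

Juno pays $7.

Efficient allocation: Brightly→Slot 5 ($112), Juno→Slot 4 ($130), Granite→Slot 3 ($133), Delta→Slot 1 ($129); total welfare W = $504.
Juno receives Slot 4 at value $130, so the others get W − 130 = $374.
Without Juno: best allocation of the remaining 3 bidders over all 4 slots is Brightly→Slot 5 ($112), Granite→Slot 1 ($137), Delta→Slot 4 ($132), total $381.
VCG payment = (others' best without Juno) − (others' welfare with Juno) = 381 − 374 = $7.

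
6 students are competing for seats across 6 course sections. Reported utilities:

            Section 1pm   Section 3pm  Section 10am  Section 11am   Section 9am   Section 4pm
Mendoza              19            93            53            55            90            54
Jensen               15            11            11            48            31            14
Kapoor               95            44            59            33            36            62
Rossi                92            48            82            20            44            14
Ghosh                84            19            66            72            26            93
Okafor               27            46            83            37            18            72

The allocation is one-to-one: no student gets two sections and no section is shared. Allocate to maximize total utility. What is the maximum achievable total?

Optimal: Mendoza→Section 9am (90 points), Jensen→Section 11am (48 points), Kapoor→Section 1pm (95 points), Rossi→Section 3pm (48 points), Ghosh→Section 4pm (93 points), Okafor→Section 10am (83 points) — total 90+48+95+48+93+83 = 457 points.
Row-greedy (each student in turn takes its best remaining section) gives 429 points, worse by 28.
No other one-to-one assignment exceeds 457 points.

Maximum total: 457 points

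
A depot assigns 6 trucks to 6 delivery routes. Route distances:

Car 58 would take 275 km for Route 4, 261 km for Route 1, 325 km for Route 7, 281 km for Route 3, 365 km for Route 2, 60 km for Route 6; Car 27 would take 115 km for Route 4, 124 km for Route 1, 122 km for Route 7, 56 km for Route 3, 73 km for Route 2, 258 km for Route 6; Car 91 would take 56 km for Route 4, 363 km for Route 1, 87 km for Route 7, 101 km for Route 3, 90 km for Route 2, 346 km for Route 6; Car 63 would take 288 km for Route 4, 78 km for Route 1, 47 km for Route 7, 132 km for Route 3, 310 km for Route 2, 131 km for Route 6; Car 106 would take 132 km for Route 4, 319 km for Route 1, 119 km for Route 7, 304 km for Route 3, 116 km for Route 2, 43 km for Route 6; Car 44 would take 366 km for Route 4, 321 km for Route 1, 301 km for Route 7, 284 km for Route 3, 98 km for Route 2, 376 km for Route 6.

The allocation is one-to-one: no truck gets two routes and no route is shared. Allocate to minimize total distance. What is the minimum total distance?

Optimal: Car 58→Route 6 (60 km), Car 27→Route 3 (56 km), Car 91→Route 4 (56 km), Car 63→Route 1 (78 km), Car 106→Route 7 (119 km), Car 44→Route 2 (98 km) — total 60+56+56+78+119+98 = 467 km.
Row-greedy (each truck in turn takes its cheapest remaining route) gives 656 km, worse by 189.
Swapping Car 58↔Car 27 (Car 58→Route 3 281 km, Car 27→Route 6 258 km) adds 423.

Minimum total: 467 km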